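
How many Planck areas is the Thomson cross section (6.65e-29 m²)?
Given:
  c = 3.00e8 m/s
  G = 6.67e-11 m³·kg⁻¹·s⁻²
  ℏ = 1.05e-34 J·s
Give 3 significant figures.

2.56e41

Planck area: A_P = ℏG/c³ = 2.59e-70 m².
6.65e-29 / 2.59e-70 = 2.56e41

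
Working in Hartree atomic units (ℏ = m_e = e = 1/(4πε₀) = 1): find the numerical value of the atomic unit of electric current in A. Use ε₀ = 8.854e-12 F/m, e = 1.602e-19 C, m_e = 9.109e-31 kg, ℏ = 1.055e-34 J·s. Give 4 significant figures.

Dimensional analysis gives I_au = e E_h/ℏ = m_e e⁵/((4πε₀)²ℏ³).
E_h = 4.354e-18 J
e·E_h/ℏ = 6.612e-3 A

6.612e-3 A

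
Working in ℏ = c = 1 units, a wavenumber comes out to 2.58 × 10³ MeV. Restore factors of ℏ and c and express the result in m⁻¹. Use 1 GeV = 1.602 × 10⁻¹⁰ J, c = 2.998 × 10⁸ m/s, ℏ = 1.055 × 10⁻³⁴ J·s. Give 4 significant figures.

1.307 × 10¹⁶ m⁻¹

Inverse length is [E]/(ℏc).
1 GeV → 1/(ℏc) × (1 GeV in J) = 5.065 × 10¹⁵ m⁻¹.
Convert the energy scale: 2.58 × 10³ MeV = 2.58 GeV.
Result: 2.58 × 5.065 × 10¹⁵ = 1.307 × 10¹⁶ m⁻¹.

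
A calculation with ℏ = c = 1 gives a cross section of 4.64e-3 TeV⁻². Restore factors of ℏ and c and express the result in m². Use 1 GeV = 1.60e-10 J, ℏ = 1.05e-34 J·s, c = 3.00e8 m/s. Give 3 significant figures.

1.80e-40 m²

Area is [L]² = [E]⁻²·(ℏc)²; restore (ℏc)².
1 GeV⁻² → (ℏc)² × (1 GeV in J)⁻² = 3.88e-32 m².
Convert the energy scale: 4.64e-3 TeV⁻² = 4.64e-9 GeV⁻².
Result: 4.64e-9 × 3.88e-32 = 1.80e-40 m².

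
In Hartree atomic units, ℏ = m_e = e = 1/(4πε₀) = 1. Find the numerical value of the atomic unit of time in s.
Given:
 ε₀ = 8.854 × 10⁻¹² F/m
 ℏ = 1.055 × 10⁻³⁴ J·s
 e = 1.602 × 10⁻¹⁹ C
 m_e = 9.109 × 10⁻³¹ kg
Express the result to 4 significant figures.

From ℏ = m_e = e = 1/(4πε₀) = 1 the time scale is τ_au = (4πε₀)²ℏ³/(m_e e⁴).
E_h = 4.354 × 10⁻¹⁸ J
ℏ/E_h = 2.423 × 10⁻¹⁷ s

2.423 × 10⁻¹⁷ s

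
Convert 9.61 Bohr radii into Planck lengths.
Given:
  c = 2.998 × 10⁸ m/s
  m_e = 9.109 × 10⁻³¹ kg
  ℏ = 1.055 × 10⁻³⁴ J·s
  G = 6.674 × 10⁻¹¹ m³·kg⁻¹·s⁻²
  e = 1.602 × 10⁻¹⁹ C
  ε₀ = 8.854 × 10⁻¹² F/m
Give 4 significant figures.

Bohr radius: a₀ = 4πε₀ℏ²/(m_e e²) = 5.297 × 10⁻¹¹ m
Planck length: ℓ_P = √(ℏG/c³) = 1.616 × 10⁻³⁵ m
9.61 × 5.297 × 10⁻¹¹ / 1.616 × 10⁻³⁵ = 3.149 × 10²⁵

3.149 × 10²⁵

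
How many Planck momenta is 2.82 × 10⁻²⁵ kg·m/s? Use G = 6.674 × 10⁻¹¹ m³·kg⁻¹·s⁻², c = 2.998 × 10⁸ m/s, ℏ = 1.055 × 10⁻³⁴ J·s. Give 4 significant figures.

Planck momentum: p_P = √(ℏc³/G) = 6.527 kg·m/s.
2.82 × 10⁻²⁵ / 6.527 = 4.321 × 10⁻²⁶

4.321 × 10⁻²⁶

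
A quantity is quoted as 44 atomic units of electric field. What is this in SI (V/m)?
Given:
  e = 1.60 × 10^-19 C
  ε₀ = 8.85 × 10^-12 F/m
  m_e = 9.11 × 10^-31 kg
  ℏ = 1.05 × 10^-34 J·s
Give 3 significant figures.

2.29 × 10^13 V/m

One atomic unit of electric field: E_au = E_h/(e a₀) = m_e²e⁵/((4πε₀)³ℏ⁴) = 5.20 × 10^11 V/m.
44 × 5.20 × 10^11 V/m = 2.29 × 10^13 V/m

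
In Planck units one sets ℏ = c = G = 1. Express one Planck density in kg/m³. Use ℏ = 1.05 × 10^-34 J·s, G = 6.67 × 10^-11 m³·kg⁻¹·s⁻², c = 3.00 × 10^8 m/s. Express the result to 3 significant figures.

ρ_P = c⁵/(ℏG²)
  = 2.43 × 10^42 / 4.67 × 10^-55
  = 5.20 × 10^96 kg/m³

5.20 × 10^96 kg/m³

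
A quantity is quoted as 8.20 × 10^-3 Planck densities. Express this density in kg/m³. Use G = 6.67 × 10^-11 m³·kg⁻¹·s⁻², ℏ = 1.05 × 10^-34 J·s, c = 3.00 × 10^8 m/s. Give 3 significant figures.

4.27 × 10^94 kg/m³

One Planck density: ρ_P = c⁵/(ℏG²) = 5.20 × 10^96 kg/m³.
8.20 × 10^-3 × 5.20 × 10^96 kg/m³ = 4.27 × 10^94 kg/m³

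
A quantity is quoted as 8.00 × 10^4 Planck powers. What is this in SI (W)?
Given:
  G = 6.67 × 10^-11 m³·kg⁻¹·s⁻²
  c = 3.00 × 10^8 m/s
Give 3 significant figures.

2.91 × 10^57 W

One Planck power: P_P = c⁵/G = 3.64 × 10^52 W.
8.00 × 10^4 × 3.64 × 10^52 W = 2.91 × 10^57 W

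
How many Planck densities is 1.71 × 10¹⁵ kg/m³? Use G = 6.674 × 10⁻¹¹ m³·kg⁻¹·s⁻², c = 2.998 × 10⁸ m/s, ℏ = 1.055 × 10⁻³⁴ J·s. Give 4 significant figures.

3.318 × 10⁻⁸²

Planck density: ρ_P = c⁵/(ℏG²) = 5.154 × 10⁹⁶ kg/m³.
1.71 × 10¹⁵ / 5.154 × 10⁹⁶ = 3.318 × 10⁻⁸²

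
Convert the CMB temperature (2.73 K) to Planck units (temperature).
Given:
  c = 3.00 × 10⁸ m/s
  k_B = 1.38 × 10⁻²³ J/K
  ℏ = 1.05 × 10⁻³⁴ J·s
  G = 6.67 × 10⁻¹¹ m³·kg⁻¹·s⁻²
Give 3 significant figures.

1.93 × 10⁻³²

Planck temperature: T_P = √(ℏc⁵/G) / k_B = 1.42 × 10³² K.
2.73 / 1.42 × 10³² = 1.93 × 10⁻³²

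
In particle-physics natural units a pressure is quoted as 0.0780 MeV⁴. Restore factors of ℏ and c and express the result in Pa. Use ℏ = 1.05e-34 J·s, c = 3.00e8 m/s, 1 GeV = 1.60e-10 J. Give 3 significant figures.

Pressure is [E]/[L]³ = [E]⁴/(ℏc)³.
1 GeV⁴ → 1/(ℏc)³ × (1 GeV in J)⁴ = 2.10e37 Pa.
Convert the energy scale: 0.0780 MeV⁴ = 7.80e-14 GeV⁴.
Result: 7.80e-14 × 2.10e37 = 1.64e24 Pa.

1.64e24 Pa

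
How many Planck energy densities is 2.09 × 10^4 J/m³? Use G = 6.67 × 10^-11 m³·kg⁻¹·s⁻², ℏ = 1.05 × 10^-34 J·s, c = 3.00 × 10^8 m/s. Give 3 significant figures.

4.46 × 10^-110

Planck energy density: u_P = c⁷/(ℏG²) = 4.68 × 10^113 J/m³.
2.09 × 10^4 / 4.68 × 10^113 = 4.46 × 10^-110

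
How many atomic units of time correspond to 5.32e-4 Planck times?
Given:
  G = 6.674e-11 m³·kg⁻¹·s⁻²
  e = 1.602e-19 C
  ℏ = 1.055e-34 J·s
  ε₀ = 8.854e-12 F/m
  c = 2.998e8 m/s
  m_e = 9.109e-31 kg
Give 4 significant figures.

1.184e-30

Planck time: t_P = √(ℏG/c⁵) = 5.392e-44 s
atomic unit of time: τ_au = (4πε₀)²ℏ³/(m_e e⁴) = 2.423e-17 s
5.32e-4 × 5.392e-44 / 2.423e-17 = 1.184e-30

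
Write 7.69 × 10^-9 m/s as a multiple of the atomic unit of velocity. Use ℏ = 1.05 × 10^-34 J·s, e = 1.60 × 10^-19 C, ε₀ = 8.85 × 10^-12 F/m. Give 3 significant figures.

atomic unit of velocity: v_au = e²/(4πε₀ℏ) = 2.19 × 10^6 m/s.
7.69 × 10^-9 / 2.19 × 10^6 = 3.51 × 10^-15

3.51 × 10^-15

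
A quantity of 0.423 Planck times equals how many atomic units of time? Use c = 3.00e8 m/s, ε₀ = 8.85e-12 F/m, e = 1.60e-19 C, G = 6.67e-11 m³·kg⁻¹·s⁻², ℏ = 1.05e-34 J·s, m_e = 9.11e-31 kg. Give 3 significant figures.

Planck time: t_P = √(ℏG/c⁵) = 5.37e-44 s
atomic unit of time: τ_au = (4πε₀)²ℏ³/(m_e e⁴) = 2.40e-17 s
0.423 × 5.37e-44 / 2.40e-17 = 9.47e-28

9.47e-28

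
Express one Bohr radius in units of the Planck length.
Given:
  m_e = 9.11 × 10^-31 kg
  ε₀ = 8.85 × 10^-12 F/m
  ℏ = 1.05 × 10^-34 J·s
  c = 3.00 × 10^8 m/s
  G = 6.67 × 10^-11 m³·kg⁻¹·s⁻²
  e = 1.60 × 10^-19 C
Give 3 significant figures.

3.26 × 10^24

Bohr radius: a₀ = 4πε₀ℏ²/(m_e e²) = 5.26 × 10^-11 m
Planck length: ℓ_P = √(ℏG/c³) = 1.61 × 10^-35 m
ratio = 5.26 × 10^-11 / 1.61 × 10^-35 = 3.26 × 10^24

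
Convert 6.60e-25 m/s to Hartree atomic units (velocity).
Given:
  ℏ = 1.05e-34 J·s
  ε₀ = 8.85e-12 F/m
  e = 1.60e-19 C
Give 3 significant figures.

3.01e-31

atomic unit of velocity: v_au = e²/(4πε₀ℏ) = 2.19e6 m/s.
6.60e-25 / 2.19e6 = 3.01e-31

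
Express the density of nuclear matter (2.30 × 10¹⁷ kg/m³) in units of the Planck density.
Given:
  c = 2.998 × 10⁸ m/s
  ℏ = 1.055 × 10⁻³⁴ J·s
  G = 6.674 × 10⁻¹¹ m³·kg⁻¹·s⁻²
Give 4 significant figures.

4.463 × 10⁻⁸⁰

Planck density: ρ_P = c⁵/(ℏG²) = 5.154 × 10⁹⁶ kg/m³.
2.30 × 10¹⁷ / 5.154 × 10⁹⁶ = 4.463 × 10⁻⁸⁰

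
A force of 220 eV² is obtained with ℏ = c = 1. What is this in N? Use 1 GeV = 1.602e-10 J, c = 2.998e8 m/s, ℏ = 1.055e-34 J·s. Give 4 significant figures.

1.785e-10 N

Force is [E]/[L] = [E]²/(ℏc); restore (ℏc)⁻¹.
1 GeV² → 1/(ℏc) × (1 GeV in J)² = 8.114e5 N.
Convert the energy scale: 220 eV² = 2.20e-16 GeV².
Result: 2.20e-16 × 8.114e5 = 1.785e-10 N.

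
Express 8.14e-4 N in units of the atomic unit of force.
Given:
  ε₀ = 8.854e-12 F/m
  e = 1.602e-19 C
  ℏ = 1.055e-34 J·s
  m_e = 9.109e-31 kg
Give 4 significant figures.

9.903e3

atomic unit of force: F_au = E_h/a₀ = m_e²e⁶/((4πε₀)³ℏ⁴) = 8.220e-8 N.
8.14e-4 / 8.220e-8 = 9.903e3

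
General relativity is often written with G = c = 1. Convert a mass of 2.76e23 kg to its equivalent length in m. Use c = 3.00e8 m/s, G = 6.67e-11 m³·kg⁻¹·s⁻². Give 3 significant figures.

In G = c = 1 units mass has dimensions of length; the conversion factor is G/c².
2.76e23 kg × (G/c²) = 2.05e-4 m

2.05e-4 m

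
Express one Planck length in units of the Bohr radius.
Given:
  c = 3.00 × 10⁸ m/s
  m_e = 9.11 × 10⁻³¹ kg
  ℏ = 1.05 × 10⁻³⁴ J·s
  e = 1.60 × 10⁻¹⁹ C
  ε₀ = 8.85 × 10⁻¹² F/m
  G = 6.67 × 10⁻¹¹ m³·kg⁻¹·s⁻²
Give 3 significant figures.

Planck length: ℓ_P = √(ℏG/c³) = 1.61 × 10⁻³⁵ m
Bohr radius: a₀ = 4πε₀ℏ²/(m_e e²) = 5.26 × 10⁻¹¹ m
ratio = 1.61 × 10⁻³⁵ / 5.26 × 10⁻¹¹ = 3.06 × 10⁻²⁵

3.06 × 10⁻²⁵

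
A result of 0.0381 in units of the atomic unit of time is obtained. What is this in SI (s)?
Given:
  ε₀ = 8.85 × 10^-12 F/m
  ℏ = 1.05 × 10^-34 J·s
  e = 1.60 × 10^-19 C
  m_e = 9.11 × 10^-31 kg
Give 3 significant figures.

9.14 × 10^-19 s

One atomic unit of time: τ_au = (4πε₀)²ℏ³/(m_e e⁴) = 2.40 × 10^-17 s.
0.0381 × 2.40 × 10^-17 s = 9.14 × 10^-19 s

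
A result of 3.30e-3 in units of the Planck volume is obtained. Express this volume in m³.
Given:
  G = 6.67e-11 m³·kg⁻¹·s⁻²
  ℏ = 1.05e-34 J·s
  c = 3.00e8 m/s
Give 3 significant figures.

One Planck volume: V_P = (ℏG/c³)^(3/2) = 4.18e-105 m³.
3.30e-3 × 4.18e-105 m³ = 1.38e-107 m³

1.38e-107 m³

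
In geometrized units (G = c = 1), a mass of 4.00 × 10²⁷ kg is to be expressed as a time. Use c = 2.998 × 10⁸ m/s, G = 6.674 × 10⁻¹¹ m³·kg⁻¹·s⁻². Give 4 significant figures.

Mass → time via G/c³.
4.00 × 10²⁷ kg × (G/c³) = 9.907 × 10⁻⁹ s

9.907 × 10⁻⁹ s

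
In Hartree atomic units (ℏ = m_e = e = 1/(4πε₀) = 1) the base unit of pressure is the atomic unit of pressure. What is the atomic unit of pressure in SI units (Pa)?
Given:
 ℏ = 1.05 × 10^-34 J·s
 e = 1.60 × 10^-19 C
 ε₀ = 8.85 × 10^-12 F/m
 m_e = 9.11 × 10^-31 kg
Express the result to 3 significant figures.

3.01 × 10^13 Pa

P_au = E_h/a₀³ = m_e⁴e¹⁰/((4πε₀)⁵ℏ⁸)
E_h = 4.38 × 10^-18 J
a₀ = 5.26 × 10^-11 m
E_h/a₀³ = 3.01 × 10^13 Pa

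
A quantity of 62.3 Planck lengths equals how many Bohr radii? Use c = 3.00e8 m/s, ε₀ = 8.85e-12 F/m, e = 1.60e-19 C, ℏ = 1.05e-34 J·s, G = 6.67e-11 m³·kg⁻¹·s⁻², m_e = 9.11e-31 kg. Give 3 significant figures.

1.91e-23

Planck length: ℓ_P = √(ℏG/c³) = 1.61e-35 m
Bohr radius: a₀ = 4πε₀ℏ²/(m_e e²) = 5.26e-11 m
62.3 × 1.61e-35 / 5.26e-11 = 1.91e-23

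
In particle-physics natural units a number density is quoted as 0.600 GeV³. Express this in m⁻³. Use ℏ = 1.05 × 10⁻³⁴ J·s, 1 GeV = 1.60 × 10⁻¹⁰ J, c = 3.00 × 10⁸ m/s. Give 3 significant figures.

7.86 × 10⁴⁶ m⁻³

Number density is [L]⁻³ = [E]³/(ℏc)³.
1 GeV³ → 1/(ℏc)³ × (1 GeV in J)³ = 1.31 × 10⁴⁷ m⁻³.
Result: 0.600 × 1.31 × 10⁴⁷ = 7.86 × 10⁴⁶ m⁻³.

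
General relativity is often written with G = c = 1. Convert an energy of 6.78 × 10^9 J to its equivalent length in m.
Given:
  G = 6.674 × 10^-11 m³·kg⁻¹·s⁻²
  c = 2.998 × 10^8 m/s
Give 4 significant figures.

5.601 × 10^-35 m

Energy → length via G/c⁴.
6.78 × 10^9 J × (G/c⁴) = 5.601 × 10^-35 m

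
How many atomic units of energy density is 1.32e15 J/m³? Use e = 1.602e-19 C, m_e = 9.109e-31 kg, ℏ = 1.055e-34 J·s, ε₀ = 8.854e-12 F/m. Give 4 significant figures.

45.06

atomic unit of energy density: u_au = E_h/a₀³ = m_e⁴e¹⁰/((4πε₀)⁵ℏ⁸) = 2.929e13 J/m³.
1.32e15 / 2.929e13 = 45.06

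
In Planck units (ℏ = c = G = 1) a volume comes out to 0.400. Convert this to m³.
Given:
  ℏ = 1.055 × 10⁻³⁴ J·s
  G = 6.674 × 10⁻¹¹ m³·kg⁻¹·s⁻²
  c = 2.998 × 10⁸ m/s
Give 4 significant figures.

1.690 × 10⁻¹⁰⁵ m³

One Planck volume: V_P = (ℏG/c³)^(3/2) = 4.224 × 10⁻¹⁰⁵ m³.
0.400 × 4.224 × 10⁻¹⁰⁵ m³ = 1.690 × 10⁻¹⁰⁵ m³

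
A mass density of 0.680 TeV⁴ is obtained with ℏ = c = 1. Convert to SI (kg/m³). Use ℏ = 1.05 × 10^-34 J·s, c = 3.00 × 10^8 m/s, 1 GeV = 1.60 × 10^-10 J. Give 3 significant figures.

Mass density is [E]/(c²[L]³) = [E]⁴/(ℏ³c⁵).
1 GeV⁴ → 1/(ℏ³c⁵) × (1 GeV in J)⁴ = 2.33 × 10^20 kg/m³.
Convert the energy scale: 0.680 TeV⁴ = 6.80 × 10^11 GeV⁴.
Result: 6.80 × 10^11 × 2.33 × 10^20 = 1.58 × 10^32 kg/m³.

1.58 × 10^32 kg/m³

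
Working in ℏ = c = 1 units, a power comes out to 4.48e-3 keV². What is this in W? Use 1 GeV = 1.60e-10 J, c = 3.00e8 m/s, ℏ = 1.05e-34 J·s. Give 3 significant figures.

1.09 W

Power is [E]/[T] = [E]²/ℏ.
1 GeV² → 1/ℏ × (1 GeV in J)² = 2.44e14 W.
Convert the energy scale: 4.48e-3 keV² = 4.48e-15 GeV².
Result: 4.48e-15 × 2.44e14 = 1.09 W.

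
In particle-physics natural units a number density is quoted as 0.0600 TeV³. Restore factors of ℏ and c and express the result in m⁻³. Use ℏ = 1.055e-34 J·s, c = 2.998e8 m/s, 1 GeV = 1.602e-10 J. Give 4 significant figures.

7.796e54 m⁻³

Number density is [L]⁻³ = [E]³/(ℏc)³.
1 GeV³ → 1/(ℏc)³ × (1 GeV in J)³ = 1.299e47 m⁻³.
Convert the energy scale: 0.0600 TeV³ = 6.00e7 GeV³.
Result: 6.00e7 × 1.299e47 = 7.796e54 m⁻³.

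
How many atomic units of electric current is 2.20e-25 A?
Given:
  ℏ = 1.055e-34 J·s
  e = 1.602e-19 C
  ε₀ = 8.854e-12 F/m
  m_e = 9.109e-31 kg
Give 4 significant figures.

3.327e-23

atomic unit of electric current: I_au = e E_h/ℏ = m_e e⁵/((4πε₀)²ℏ³) = 6.612e-3 A.
2.20e-25 / 6.612e-3 = 3.327e-23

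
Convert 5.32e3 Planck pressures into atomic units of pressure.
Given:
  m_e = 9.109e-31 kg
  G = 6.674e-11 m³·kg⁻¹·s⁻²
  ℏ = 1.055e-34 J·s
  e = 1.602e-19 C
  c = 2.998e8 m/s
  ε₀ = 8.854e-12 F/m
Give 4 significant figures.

Planck pressure: p_P = c⁷/(ℏG²) = 4.632e113 Pa
atomic unit of pressure: P_au = E_h/a₀³ = m_e⁴e¹⁰/((4πε₀)⁵ℏ⁸) = 2.929e13 Pa
5.32e3 × 4.632e113 / 2.929e13 = 8.413e103

8.413e103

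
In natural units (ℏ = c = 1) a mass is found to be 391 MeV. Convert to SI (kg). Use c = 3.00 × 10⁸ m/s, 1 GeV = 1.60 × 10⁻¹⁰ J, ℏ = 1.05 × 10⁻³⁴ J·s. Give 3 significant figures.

Mass is [E]/c²; divide by c².
1 GeV → 1/c² × (1 GeV in J) = 1.78 × 10⁻²⁷ kg.
Convert the energy scale: 391 MeV = 0.391 GeV.
Result: 0.391 × 1.78 × 10⁻²⁷ = 6.95 × 10⁻²⁸ kg.

6.95 × 10⁻²⁸ kg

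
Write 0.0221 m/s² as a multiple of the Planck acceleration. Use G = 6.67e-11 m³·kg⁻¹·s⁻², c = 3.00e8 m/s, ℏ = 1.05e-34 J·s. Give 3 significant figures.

3.95e-54

Planck acceleration: a_P = √(c⁷/(ℏG)) = 5.59e51 m/s².
0.0221 / 5.59e51 = 3.95e-54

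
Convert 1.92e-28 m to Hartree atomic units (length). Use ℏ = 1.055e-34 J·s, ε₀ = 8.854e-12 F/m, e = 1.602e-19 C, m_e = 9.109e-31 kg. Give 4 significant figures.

3.624e-18

Bohr radius: a₀ = 4πε₀ℏ²/(m_e e²) = 5.297e-11 m.
1.92e-28 / 5.297e-11 = 3.624e-18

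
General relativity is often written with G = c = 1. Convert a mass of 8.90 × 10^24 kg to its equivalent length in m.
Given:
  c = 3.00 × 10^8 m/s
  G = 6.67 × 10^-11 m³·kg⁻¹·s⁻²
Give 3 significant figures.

6.60 × 10^-3 m

In G = c = 1 units mass has dimensions of length; the conversion factor is G/c².
8.90 × 10^24 kg × (G/c²) = 6.60 × 10^-3 m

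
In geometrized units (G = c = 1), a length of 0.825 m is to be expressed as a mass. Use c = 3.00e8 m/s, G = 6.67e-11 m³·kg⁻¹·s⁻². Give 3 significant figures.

Length → mass via c²/G.
0.825 m × (c²/G) = 1.11e27 kg

1.11e27 kg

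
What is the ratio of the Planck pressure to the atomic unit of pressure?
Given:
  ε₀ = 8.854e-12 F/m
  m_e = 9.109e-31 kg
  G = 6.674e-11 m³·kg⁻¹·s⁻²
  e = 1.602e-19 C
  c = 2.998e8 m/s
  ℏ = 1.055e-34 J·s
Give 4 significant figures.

1.581e100

Planck pressure: p_P = c⁷/(ℏG²) = 4.632e113 Pa
atomic unit of pressure: P_au = E_h/a₀³ = m_e⁴e¹⁰/((4πε₀)⁵ℏ⁸) = 2.929e13 Pa
ratio = 4.632e113 / 2.929e13 = 1.581e100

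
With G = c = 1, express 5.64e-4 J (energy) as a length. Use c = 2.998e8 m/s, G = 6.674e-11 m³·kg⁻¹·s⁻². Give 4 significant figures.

4.659e-48 m

Energy → length via G/c⁴.
5.64e-4 J × (G/c⁴) = 4.659e-48 m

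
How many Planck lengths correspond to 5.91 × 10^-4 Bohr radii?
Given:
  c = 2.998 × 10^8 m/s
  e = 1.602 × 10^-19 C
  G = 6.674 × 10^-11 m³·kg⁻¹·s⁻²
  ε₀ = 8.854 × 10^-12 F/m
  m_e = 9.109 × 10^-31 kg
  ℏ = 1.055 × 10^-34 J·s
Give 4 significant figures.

Bohr radius: a₀ = 4πε₀ℏ²/(m_e e²) = 5.297 × 10^-11 m
Planck length: ℓ_P = √(ℏG/c³) = 1.616 × 10^-35 m
5.91 × 10^-4 × 5.297 × 10^-11 / 1.616 × 10^-35 = 1.937 × 10^21

1.937 × 10^21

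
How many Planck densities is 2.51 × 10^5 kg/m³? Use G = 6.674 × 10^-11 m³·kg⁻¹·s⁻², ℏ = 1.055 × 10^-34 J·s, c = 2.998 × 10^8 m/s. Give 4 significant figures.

4.870 × 10^-92

Planck density: ρ_P = c⁵/(ℏG²) = 5.154 × 10^96 kg/m³.
2.51 × 10^5 / 5.154 × 10^96 = 4.870 × 10^-92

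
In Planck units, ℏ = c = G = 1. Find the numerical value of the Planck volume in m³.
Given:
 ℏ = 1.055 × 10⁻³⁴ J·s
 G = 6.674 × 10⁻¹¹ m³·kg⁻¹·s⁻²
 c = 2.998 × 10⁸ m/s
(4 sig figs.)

Dimensional analysis gives V_P = (ℏG/c³)^(3/2).
  = √(1.784 × 10⁻²⁰⁹)
  = 4.224 × 10⁻¹⁰⁵ m³

4.224 × 10⁻¹⁰⁵ m³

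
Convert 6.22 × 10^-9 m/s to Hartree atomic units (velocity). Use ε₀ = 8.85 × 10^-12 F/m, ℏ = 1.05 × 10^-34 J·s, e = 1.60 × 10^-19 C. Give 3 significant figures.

2.84 × 10^-15

atomic unit of velocity: v_au = e²/(4πε₀ℏ) = 2.19 × 10^6 m/s.
6.22 × 10^-9 / 2.19 × 10^6 = 2.84 × 10^-15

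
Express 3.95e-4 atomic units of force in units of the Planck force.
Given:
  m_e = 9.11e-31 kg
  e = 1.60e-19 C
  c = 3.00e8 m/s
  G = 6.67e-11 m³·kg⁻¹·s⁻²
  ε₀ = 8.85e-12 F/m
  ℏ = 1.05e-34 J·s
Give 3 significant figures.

atomic unit of force: F_au = E_h/a₀ = m_e²e⁶/((4πε₀)³ℏ⁴) = 8.33e-8 N
Planck force: F_P = c⁴/G = 1.21e44 N
3.95e-4 × 8.33e-8 / 1.21e44 = 2.71e-55

2.71e-55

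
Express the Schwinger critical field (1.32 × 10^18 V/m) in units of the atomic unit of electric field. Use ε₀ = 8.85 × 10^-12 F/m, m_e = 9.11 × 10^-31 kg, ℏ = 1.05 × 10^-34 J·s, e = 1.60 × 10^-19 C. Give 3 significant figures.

2.54 × 10^6

atomic unit of electric field: E_au = E_h/(e a₀) = m_e²e⁵/((4πε₀)³ℏ⁴) = 5.20 × 10^11 V/m.
1.32 × 10^18 / 5.20 × 10^11 = 2.54 × 10^6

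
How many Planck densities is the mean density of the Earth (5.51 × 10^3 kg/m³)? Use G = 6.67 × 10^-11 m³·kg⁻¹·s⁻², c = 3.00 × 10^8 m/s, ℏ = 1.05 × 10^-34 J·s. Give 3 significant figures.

1.06 × 10^-93

Planck density: ρ_P = c⁵/(ℏG²) = 5.20 × 10^96 kg/m³.
5.51 × 10^3 / 5.20 × 10^96 = 1.06 × 10^-93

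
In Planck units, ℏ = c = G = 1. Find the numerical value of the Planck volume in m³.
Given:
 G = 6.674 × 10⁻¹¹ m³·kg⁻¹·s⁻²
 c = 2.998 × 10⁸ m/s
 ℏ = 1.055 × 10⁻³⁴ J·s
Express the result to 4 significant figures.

From ℏ = c = G = 1 the volume scale is V_P = (ℏG/c³)^(3/2).
  = √(1.784 × 10⁻²⁰⁹)
  = 4.224 × 10⁻¹⁰⁵ m³

4.224 × 10⁻¹⁰⁵ m³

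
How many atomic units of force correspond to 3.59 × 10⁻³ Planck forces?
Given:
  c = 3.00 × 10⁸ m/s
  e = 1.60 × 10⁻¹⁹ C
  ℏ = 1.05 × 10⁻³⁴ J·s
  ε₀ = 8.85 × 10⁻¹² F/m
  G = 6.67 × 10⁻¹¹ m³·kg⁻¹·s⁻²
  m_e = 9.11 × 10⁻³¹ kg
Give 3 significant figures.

Planck force: F_P = c⁴/G = 1.21 × 10⁴⁴ N
atomic unit of force: F_au = E_h/a₀ = m_e²e⁶/((4πε₀)³ℏ⁴) = 8.33 × 10⁻⁸ N
3.59 × 10⁻³ × 1.21 × 10⁴⁴ / 8.33 × 10⁻⁸ = 5.23 × 10⁴⁸

5.23 × 10⁴⁸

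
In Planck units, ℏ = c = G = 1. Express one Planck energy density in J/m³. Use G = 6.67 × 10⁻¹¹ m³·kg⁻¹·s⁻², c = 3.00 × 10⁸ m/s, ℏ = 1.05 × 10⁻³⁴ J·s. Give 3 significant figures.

Dimensional analysis gives u_P = c⁷/(ℏG²).
  = 2.19 × 10⁵⁹ / 4.67 × 10⁻⁵⁵
  = 4.68 × 10¹¹³ J/m³

4.68 × 10¹¹³ J/m³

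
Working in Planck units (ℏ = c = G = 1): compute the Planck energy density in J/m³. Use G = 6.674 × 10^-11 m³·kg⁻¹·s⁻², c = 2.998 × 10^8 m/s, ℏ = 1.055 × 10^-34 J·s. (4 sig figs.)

4.632 × 10^113 J/m³

The unique combination of the constants set to 1 with dimensions of energy density is u_P = c⁷/(ℏG²).
  = 2.177 × 10^59 / 4.699 × 10^-55
  = 4.632 × 10^113 J/m³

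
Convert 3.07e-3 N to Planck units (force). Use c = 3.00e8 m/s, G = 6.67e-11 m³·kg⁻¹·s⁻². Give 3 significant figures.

2.53e-47

Planck force: F_P = c⁴/G = 1.21e44 N.
3.07e-3 / 1.21e44 = 2.53e-47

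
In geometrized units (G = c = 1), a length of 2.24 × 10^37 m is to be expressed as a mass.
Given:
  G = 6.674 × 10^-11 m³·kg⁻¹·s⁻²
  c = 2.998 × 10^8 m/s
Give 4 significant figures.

3.017 × 10^64 kg

Length → mass via c²/G.
2.24 × 10^37 m × (c²/G) = 3.017 × 10^64 kg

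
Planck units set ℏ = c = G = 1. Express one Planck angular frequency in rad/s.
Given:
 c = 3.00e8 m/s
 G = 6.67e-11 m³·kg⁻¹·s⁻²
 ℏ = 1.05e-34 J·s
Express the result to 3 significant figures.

1.86e43 rad/s

The unique combination of the constants set to 1 with dimensions of angular frequency is ω_P = √(c⁵/(ℏG)).
  = √(3.47e86)
  = 1.86e43 rad/s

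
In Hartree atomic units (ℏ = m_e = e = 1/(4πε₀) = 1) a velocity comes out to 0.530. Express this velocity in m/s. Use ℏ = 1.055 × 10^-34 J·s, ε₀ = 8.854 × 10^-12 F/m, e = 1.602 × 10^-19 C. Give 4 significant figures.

1.159 × 10^6 m/s

One atomic unit of velocity: v_au = e²/(4πε₀ℏ) = 2.186 × 10^6 m/s.
0.530 × 2.186 × 10^6 m/s = 1.159 × 10^6 m/s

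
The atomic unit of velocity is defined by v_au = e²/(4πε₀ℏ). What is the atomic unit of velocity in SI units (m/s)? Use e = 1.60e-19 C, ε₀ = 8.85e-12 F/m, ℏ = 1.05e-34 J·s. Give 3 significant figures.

v_au = e²/(4πε₀ℏ)
  = 2.56e-38 / 1.17e-44
  = 2.19e6 m/s

2.19e6 m/s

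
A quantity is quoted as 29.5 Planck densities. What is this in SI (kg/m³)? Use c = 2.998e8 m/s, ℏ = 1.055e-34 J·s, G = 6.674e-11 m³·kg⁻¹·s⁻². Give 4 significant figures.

One Planck density: ρ_P = c⁵/(ℏG²) = 5.154e96 kg/m³.
29.5 × 5.154e96 kg/m³ = 1.520e98 kg/m³

1.520e98 kg/m³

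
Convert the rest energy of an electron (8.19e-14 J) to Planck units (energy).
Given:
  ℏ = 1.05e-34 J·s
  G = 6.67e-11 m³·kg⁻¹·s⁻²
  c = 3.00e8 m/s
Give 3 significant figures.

Planck energy: E_P = √(ℏc⁵/G) = 1.96e9 J.
8.19e-14 / 1.96e9 = 4.19e-23

4.19e-23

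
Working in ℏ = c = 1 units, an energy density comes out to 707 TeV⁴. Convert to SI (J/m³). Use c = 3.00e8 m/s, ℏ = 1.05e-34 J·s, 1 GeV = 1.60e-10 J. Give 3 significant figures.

1.48e52 J/m³

[E]/[L]³ = [E]⁴/(ℏc)³; restore (ℏc)⁻³.
1 GeV⁴ → 1/(ℏc)³ × (1 GeV in J)⁴ = 2.10e37 J/m³.
Convert the energy scale: 707 TeV⁴ = 7.07e14 GeV⁴.
Result: 7.07e14 × 2.10e37 = 1.48e52 J/m³.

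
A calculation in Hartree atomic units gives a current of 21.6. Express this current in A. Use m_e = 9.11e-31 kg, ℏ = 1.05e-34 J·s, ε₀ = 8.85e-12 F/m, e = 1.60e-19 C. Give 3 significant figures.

0.144 A

One atomic unit of electric current: I_au = e E_h/ℏ = m_e e⁵/((4πε₀)²ℏ³) = 6.67e-3 A.
21.6 × 6.67e-3 A = 0.144 A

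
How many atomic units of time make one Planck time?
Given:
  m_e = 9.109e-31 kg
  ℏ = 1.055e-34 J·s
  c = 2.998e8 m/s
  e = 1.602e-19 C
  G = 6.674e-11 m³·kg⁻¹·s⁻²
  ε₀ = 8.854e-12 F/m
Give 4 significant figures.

2.225e-27

Planck time: t_P = √(ℏG/c⁵) = 5.392e-44 s
atomic unit of time: τ_au = (4πε₀)²ℏ³/(m_e e⁴) = 2.423e-17 s
ratio = 5.392e-44 / 2.423e-17 = 2.225e-27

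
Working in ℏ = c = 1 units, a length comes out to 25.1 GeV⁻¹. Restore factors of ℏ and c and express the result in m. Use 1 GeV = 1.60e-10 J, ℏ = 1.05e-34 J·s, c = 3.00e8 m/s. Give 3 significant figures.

4.94e-15 m

A length is [E]⁻¹ in ℏ=c=1; restore one factor of ℏc.
1 GeV⁻¹ → ℏc × (1 GeV in J)⁻¹ = 1.97e-16 m.
Result: 25.1 × 1.97e-16 = 4.94e-15 m.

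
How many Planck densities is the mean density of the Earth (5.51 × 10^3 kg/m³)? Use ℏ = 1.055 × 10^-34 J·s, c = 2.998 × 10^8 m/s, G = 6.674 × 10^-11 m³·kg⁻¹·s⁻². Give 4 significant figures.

1.069 × 10^-93

Planck density: ρ_P = c⁵/(ℏG²) = 5.154 × 10^96 kg/m³.
5.51 × 10^3 / 5.154 × 10^96 = 1.069 × 10^-93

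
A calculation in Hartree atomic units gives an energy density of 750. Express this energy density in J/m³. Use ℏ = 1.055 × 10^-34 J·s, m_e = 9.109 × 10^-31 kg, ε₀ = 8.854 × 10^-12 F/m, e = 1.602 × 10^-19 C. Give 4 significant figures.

2.197 × 10^16 J/m³

One atomic unit of energy density: u_au = E_h/a₀³ = m_e⁴e¹⁰/((4πε₀)⁵ℏ⁸) = 2.929 × 10^13 J/m³.
750 × 2.929 × 10^13 J/m³ = 2.197 × 10^16 J/m³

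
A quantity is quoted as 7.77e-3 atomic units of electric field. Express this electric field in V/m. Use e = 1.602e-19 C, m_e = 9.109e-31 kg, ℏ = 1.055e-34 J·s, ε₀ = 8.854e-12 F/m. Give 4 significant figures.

3.987e9 V/m

One atomic unit of electric field: E_au = E_h/(e a₀) = m_e²e⁵/((4πε₀)³ℏ⁴) = 5.131e11 V/m.
7.77e-3 × 5.131e11 V/m = 3.987e9 V/m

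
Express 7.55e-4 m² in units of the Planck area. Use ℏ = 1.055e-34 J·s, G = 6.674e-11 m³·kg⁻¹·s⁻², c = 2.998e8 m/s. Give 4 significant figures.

2.889e66

Planck area: A_P = ℏG/c³ = 2.613e-70 m².
7.55e-4 / 2.613e-70 = 2.889e66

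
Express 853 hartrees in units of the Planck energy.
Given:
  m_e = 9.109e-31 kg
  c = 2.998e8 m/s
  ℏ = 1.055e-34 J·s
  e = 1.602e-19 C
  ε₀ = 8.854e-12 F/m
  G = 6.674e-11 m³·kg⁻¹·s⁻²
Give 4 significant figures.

hartree: E_h = m_e e⁴/(4πε₀ℏ)² = 4.354e-18 J
Planck energy: E_P = √(ℏc⁵/G) = 1.957e9 J
853 × 4.354e-18 / 1.957e9 = 1.898e-24

1.898e-24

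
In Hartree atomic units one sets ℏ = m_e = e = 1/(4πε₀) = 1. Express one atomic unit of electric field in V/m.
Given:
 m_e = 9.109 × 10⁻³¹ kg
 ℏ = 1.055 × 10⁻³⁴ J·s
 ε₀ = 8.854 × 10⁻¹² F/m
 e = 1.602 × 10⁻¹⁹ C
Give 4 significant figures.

5.131 × 10¹¹ V/m

E_au = E_h/(e a₀) = m_e²e⁵/((4πε₀)³ℏ⁴)
E_h = 4.354 × 10⁻¹⁸ J
a₀ = 5.297 × 10⁻¹¹ m
E_h/(e·a₀) = 5.131 × 10¹¹ V/m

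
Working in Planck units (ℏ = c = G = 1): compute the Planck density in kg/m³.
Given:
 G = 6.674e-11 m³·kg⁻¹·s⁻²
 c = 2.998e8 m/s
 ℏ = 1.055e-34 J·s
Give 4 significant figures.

5.154e96 kg/m³

From ℏ = c = G = 1 the density scale is ρ_P = c⁵/(ℏG²).
  = 2.422e42 / 4.699e-55
  = 5.154e96 kg/m³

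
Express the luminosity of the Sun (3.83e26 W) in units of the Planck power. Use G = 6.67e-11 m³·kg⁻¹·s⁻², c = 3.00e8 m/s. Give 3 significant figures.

1.05e-26

Planck power: P_P = c⁵/G = 3.64e52 W.
3.83e26 / 3.64e52 = 1.05e-26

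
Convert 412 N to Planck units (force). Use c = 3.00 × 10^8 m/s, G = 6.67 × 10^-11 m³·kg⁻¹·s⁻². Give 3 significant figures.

Planck force: F_P = c⁴/G = 1.21 × 10^44 N.
412 / 1.21 × 10^44 = 3.39 × 10^-42

3.39 × 10^-42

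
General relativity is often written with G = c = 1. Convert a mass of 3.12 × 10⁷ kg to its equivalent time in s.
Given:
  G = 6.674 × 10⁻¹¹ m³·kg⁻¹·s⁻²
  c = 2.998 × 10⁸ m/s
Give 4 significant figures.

7.728 × 10⁻²⁹ s

Mass → time via G/c³.
3.12 × 10⁷ kg × (G/c³) = 7.728 × 10⁻²⁹ s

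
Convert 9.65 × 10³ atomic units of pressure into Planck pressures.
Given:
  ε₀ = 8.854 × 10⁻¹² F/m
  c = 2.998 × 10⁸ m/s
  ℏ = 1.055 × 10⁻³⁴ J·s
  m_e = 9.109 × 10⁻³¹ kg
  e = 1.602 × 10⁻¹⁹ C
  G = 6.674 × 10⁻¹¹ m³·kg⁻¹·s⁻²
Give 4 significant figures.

atomic unit of pressure: P_au = E_h/a₀³ = m_e⁴e¹⁰/((4πε₀)⁵ℏ⁸) = 2.929 × 10¹³ Pa
Planck pressure: p_P = c⁷/(ℏG²) = 4.632 × 10¹¹³ Pa
9.65 × 10³ × 2.929 × 10¹³ / 4.632 × 10¹¹³ = 6.102 × 10⁻⁹⁷

6.102 × 10⁻⁹⁷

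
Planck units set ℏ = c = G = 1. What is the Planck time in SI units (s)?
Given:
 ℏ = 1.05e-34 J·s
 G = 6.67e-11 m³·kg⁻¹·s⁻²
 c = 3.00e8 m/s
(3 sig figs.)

5.37e-44 s

From ℏ = c = G = 1 the time scale is t_P = √(ℏG/c⁵).
  = √(2.88e-87)
  = 5.37e-44 s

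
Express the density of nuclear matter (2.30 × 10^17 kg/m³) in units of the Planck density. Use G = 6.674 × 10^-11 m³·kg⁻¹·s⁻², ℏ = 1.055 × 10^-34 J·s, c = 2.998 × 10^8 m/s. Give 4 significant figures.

4.463 × 10^-80

Planck density: ρ_P = c⁵/(ℏG²) = 5.154 × 10^96 kg/m³.
2.30 × 10^17 / 5.154 × 10^96 = 4.463 × 10^-80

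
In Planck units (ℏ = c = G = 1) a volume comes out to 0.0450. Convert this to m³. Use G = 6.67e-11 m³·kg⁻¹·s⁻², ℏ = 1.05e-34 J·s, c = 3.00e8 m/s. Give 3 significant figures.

1.88e-106 m³

One Planck volume: V_P = (ℏG/c³)^(3/2) = 4.18e-105 m³.
0.0450 × 4.18e-105 m³ = 1.88e-106 m³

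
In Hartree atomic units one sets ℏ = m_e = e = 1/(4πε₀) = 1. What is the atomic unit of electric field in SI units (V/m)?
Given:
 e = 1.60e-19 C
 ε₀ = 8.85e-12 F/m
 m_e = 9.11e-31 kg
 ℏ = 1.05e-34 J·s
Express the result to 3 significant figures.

5.20e11 V/m

E_au = E_h/(e a₀) = m_e²e⁵/((4πε₀)³ℏ⁴)
E_h = 4.38e-18 J
a₀ = 5.26e-11 m
E_h/(e·a₀) = 5.20e11 V/m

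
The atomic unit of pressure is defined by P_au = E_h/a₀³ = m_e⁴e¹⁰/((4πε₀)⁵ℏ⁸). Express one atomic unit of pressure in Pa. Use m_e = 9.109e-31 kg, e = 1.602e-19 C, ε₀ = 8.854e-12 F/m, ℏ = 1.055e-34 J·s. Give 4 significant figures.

2.929e13 Pa

P_au = E_h/a₀³ = m_e⁴e¹⁰/((4πε₀)⁵ℏ⁸)
E_h = 4.354e-18 J
a₀ = 5.297e-11 m
E_h/a₀³ = 2.929e13 Pa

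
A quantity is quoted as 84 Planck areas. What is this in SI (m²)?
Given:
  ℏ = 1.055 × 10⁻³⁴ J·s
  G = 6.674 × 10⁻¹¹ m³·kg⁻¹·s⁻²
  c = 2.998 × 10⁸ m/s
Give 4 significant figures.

2.195 × 10⁻⁶⁸ m²

One Planck area: A_P = ℏG/c³ = 2.613 × 10⁻⁷⁰ m².
84 × 2.613 × 10⁻⁷⁰ m² = 2.195 × 10⁻⁶⁸ m²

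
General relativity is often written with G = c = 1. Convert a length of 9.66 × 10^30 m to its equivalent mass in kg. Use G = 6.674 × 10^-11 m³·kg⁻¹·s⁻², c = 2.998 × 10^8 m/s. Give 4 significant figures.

Length → mass via c²/G.
9.66 × 10^30 m × (c²/G) = 1.301 × 10^58 kg

1.301 × 10^58 kg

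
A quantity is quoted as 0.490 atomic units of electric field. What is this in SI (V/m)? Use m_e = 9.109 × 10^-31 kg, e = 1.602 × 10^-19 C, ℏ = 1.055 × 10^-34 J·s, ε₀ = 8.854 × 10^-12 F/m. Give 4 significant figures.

One atomic unit of electric field: E_au = E_h/(e a₀) = m_e²e⁵/((4πε₀)³ℏ⁴) = 5.131 × 10^11 V/m.
0.490 × 5.131 × 10^11 V/m = 2.514 × 10^11 V/m

2.514 × 10^11 V/m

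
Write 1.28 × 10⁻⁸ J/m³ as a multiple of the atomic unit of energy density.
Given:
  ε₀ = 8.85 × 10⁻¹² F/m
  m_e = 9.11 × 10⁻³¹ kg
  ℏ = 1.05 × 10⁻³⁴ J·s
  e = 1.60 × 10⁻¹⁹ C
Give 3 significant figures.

atomic unit of energy density: u_au = E_h/a₀³ = m_e⁴e¹⁰/((4πε₀)⁵ℏ⁸) = 3.01 × 10¹³ J/m³.
1.28 × 10⁻⁸ / 3.01 × 10¹³ = 4.25 × 10⁻²²

4.25 × 10⁻²²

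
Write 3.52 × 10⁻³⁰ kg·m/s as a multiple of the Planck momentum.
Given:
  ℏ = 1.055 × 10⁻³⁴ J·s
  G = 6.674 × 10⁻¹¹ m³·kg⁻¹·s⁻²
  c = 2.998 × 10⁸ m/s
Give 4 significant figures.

Planck momentum: p_P = √(ℏc³/G) = 6.527 kg·m/s.
3.52 × 10⁻³⁰ / 6.527 = 5.393 × 10⁻³¹

5.393 × 10⁻³¹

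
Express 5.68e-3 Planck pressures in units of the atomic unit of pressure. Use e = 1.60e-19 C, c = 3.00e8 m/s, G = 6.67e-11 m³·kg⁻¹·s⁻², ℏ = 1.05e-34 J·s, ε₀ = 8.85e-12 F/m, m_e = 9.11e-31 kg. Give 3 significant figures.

Planck pressure: p_P = c⁷/(ℏG²) = 4.68e113 Pa
atomic unit of pressure: P_au = E_h/a₀³ = m_e⁴e¹⁰/((4πε₀)⁵ℏ⁸) = 3.01e13 Pa
5.68e-3 × 4.68e113 / 3.01e13 = 8.83e97

8.83e97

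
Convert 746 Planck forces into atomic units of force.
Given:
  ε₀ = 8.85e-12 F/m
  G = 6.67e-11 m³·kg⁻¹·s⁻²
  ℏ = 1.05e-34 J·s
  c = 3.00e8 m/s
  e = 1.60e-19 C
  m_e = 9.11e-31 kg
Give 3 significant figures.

Planck force: F_P = c⁴/G = 1.21e44 N
atomic unit of force: F_au = E_h/a₀ = m_e²e⁶/((4πε₀)³ℏ⁴) = 8.33e-8 N
746 × 1.21e44 / 8.33e-8 = 1.09e54

1.09e54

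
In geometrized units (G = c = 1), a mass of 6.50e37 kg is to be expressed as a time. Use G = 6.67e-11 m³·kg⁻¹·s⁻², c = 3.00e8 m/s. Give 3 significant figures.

161 s

Mass → time via G/c³.
6.50e37 kg × (G/c³) = 161 s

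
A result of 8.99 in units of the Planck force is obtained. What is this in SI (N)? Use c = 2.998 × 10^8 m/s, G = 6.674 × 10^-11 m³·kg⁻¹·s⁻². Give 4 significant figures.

1.088 × 10^45 N

One Planck force: F_P = c⁴/G = 1.210 × 10^44 N.
8.99 × 1.210 × 10^44 N = 1.088 × 10^45 N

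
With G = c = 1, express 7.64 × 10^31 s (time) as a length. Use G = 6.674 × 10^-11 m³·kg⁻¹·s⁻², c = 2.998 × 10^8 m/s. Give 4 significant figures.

2.290 × 10^40 m

Time → length via c.
7.64 × 10^31 s × (c) = 2.290 × 10^40 m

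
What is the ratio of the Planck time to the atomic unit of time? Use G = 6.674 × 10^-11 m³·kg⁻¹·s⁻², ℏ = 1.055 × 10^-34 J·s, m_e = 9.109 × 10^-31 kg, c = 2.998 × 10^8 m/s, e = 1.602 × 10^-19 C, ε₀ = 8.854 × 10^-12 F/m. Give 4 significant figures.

Planck time: t_P = √(ℏG/c⁵) = 5.392 × 10^-44 s
atomic unit of time: τ_au = (4πε₀)²ℏ³/(m_e e⁴) = 2.423 × 10^-17 s
ratio = 5.392 × 10^-44 / 2.423 × 10^-17 = 2.225 × 10^-27

2.225 × 10^-27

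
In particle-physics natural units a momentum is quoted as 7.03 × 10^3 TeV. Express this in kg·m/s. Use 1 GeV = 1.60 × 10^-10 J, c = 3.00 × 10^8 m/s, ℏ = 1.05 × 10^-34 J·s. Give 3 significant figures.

3.75 × 10^-12 kg·m/s

Momentum is [E]/c; divide by c.
1 GeV → 1/c × (1 GeV in J) = 5.33 × 10^-19 kg·m/s.
Convert the energy scale: 7.03 × 10^3 TeV = 7.03 × 10^6 GeV.
Result: 7.03 × 10^6 × 5.33 × 10^-19 = 3.75 × 10^-12 kg·m/s.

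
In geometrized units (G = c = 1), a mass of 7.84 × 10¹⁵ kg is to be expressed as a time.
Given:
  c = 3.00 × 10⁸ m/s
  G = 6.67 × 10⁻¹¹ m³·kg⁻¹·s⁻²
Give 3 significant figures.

1.94 × 10⁻²⁰ s

Mass → time via G/c³.
7.84 × 10¹⁵ kg × (G/c³) = 1.94 × 10⁻²⁰ s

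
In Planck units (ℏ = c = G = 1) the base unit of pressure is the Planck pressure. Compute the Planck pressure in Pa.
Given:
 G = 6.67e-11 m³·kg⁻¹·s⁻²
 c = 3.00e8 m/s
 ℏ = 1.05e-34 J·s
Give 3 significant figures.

p_P = c⁷/(ℏG²)
  = 2.19e59 / 4.67e-55
  = 4.68e113 Pa

4.68e113 Pa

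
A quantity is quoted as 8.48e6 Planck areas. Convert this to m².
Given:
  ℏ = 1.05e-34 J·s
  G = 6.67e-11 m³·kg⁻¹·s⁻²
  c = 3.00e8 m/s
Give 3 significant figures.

One Planck area: A_P = ℏG/c³ = 2.59e-70 m².
8.48e6 × 2.59e-70 m² = 2.20e-63 m²

2.20e-63 m²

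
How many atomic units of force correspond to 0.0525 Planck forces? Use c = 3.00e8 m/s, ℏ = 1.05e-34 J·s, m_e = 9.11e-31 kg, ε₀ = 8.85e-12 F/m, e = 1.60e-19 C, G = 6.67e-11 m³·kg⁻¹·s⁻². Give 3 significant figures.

Planck force: F_P = c⁴/G = 1.21e44 N
atomic unit of force: F_au = E_h/a₀ = m_e²e⁶/((4πε₀)³ℏ⁴) = 8.33e-8 N
0.0525 × 1.21e44 / 8.33e-8 = 7.66e49

7.66e49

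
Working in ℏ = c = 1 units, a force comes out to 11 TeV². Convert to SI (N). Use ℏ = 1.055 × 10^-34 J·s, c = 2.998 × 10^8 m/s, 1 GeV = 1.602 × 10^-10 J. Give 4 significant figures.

8.926 × 10^12 N

Force is [E]/[L] = [E]²/(ℏc); restore (ℏc)⁻¹.
1 GeV² → 1/(ℏc) × (1 GeV in J)² = 8.114 × 10^5 N.
Convert the energy scale: 11 TeV² = 1.10 × 10^7 GeV².
Result: 1.10 × 10^7 × 8.114 × 10^5 = 8.926 × 10^12 N.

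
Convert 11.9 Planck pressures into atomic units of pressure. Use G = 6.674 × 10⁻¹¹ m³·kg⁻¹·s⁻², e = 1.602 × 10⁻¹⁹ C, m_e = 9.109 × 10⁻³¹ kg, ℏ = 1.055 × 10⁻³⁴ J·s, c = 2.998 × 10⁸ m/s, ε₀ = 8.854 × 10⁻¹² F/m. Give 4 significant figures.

1.882 × 10¹⁰¹

Planck pressure: p_P = c⁷/(ℏG²) = 4.632 × 10¹¹³ Pa
atomic unit of pressure: P_au = E_h/a₀³ = m_e⁴e¹⁰/((4πε₀)⁵ℏ⁸) = 2.929 × 10¹³ Pa
11.9 × 4.632 × 10¹¹³ / 2.929 × 10¹³ = 1.882 × 10¹⁰¹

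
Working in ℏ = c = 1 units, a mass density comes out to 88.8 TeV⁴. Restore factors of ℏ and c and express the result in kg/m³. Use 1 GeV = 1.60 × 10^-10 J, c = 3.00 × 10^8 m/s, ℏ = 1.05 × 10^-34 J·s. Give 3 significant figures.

2.07 × 10^34 kg/m³

Mass density is [E]/(c²[L]³) = [E]⁴/(ℏ³c⁵).
1 GeV⁴ → 1/(ℏ³c⁵) × (1 GeV in J)⁴ = 2.33 × 10^20 kg/m³.
Convert the energy scale: 88.8 TeV⁴ = 8.88 × 10^13 GeV⁴.
Result: 8.88 × 10^13 × 2.33 × 10^20 = 2.07 × 10^34 kg/m³.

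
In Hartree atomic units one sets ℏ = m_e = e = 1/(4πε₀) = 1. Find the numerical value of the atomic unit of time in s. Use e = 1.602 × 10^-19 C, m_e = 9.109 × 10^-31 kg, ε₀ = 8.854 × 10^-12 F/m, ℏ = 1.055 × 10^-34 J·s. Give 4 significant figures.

2.423 × 10^-17 s

τ_au = (4πε₀)²ℏ³/(m_e e⁴)
E_h = 4.354 × 10^-18 J
ℏ/E_h = 2.423 × 10^-17 s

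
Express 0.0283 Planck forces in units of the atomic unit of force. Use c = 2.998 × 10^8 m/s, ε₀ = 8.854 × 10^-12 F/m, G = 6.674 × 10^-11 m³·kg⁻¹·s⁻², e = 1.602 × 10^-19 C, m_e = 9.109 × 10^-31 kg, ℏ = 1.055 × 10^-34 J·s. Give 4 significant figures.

4.167 × 10^49

Planck force: F_P = c⁴/G = 1.210 × 10^44 N
atomic unit of force: F_au = E_h/a₀ = m_e²e⁶/((4πε₀)³ℏ⁴) = 8.220 × 10^-8 N
0.0283 × 1.210 × 10^44 / 8.220 × 10^-8 = 4.167 × 10^49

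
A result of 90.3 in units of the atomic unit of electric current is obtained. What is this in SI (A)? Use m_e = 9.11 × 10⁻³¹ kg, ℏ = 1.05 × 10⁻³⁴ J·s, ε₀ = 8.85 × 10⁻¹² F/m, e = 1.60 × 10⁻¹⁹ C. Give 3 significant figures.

0.602 A

One atomic unit of electric current: I_au = e E_h/ℏ = m_e e⁵/((4πε₀)²ℏ³) = 6.67 × 10⁻³ A.
90.3 × 6.67 × 10⁻³ A = 0.602 A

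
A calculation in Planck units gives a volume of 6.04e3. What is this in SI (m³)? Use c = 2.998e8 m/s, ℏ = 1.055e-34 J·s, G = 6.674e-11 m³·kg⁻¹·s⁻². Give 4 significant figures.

One Planck volume: V_P = (ℏG/c³)^(3/2) = 4.224e-105 m³.
6.04e3 × 4.224e-105 m³ = 2.551e-101 m³

2.551e-101 m³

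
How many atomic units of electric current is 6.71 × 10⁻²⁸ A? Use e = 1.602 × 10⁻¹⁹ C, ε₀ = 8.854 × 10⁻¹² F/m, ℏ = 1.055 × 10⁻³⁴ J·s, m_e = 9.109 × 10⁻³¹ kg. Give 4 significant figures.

1.015 × 10⁻²⁵

atomic unit of electric current: I_au = e E_h/ℏ = m_e e⁵/((4πε₀)²ℏ³) = 6.612 × 10⁻³ A.
6.71 × 10⁻²⁸ / 6.612 × 10⁻³ = 1.015 × 10⁻²⁵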